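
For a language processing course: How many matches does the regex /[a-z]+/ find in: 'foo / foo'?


Pattern: /[a-z]+/ (identifiers)
Input: 'foo / foo'
Scanning for matches:
  Match 1: 'foo'
  Match 2: 'foo'
Total matches: 2

2


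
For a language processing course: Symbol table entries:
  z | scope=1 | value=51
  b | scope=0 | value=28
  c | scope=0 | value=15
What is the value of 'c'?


Searching symbol table for 'c':
  z | scope=1 | value=51
  b | scope=0 | value=28
  c | scope=0 | value=15 <- MATCH
Found 'c' at scope 0 with value 15

15


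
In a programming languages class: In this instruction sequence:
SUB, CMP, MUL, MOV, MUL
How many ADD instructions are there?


Scanning instruction sequence for ADD:
  Position 1: SUB
  Position 2: CMP
  Position 3: MUL
  Position 4: MOV
  Position 5: MUL
Matches at positions: []
Total ADD count: 0

0


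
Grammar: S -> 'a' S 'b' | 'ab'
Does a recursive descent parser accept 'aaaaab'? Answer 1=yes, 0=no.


Grammar accepts strings of the form a^n b^n (n >= 1)
Word: 'aaaaab'
Counting: 5 a's and 1 b's
Check: 5 == 1? No
Mismatch: a-count != b-count
Rejected

0


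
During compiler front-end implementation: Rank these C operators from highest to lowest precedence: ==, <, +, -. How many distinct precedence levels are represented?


Looking up precedence for each operator:
  == -> precedence 3
  < -> precedence 4
  + -> precedence 5
  - -> precedence 5
Sorted highest to lowest: +, -, <, ==
Distinct precedence values: [5, 4, 3]
Number of distinct levels: 3

3


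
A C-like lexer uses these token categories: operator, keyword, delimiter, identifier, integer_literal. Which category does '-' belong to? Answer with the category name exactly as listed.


Token: '-'
Checking categories:
  identifier: no
  integer_literal: no
  operator: YES
  keyword: no
  delimiter: no
Category: operator

operator


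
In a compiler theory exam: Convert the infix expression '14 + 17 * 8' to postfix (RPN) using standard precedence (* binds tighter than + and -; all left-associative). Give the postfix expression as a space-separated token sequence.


Applying the shunting-yard algorithm:
  Operand 14 -> output
  Push '+' onto operator stack -> op-stack: [+]
  Operand 17 -> output
  Push '*' onto operator stack -> op-stack: [+, *]
  Operand 8 -> output
  End of input: pop '*' to output
  End of input: pop '+' to output
Postfix result: 14 17 8 * +

14 17 8 * +


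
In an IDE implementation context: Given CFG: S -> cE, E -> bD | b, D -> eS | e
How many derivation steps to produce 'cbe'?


Grammar: S -> cE, E -> bD | b, D -> eS | e
Deriving 'cbe':
Step 1: S -> cE => cE
Step 2: E -> bD => cbD
Step 3: D -> e => cbe
Total derivation steps: 3

3


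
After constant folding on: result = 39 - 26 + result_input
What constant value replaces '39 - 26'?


Identifying constant sub-expression:
  Original: result = 39 - 26 + result_input
  39 and 26 are both compile-time constants
  Evaluating: 39 - 26 = 13
  After folding: result = 13 + result_input

13


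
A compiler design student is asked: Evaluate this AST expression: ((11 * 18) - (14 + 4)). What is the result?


Expression: ((11 * 18) - (14 + 4))
Evaluating step by step:
  11 * 18 = 198
  14 + 4 = 18
  198 - 18 = 180
Result: 180

180


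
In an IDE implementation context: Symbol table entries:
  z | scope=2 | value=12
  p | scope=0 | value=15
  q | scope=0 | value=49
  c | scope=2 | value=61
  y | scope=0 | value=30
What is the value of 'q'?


Searching symbol table for 'q':
  z | scope=2 | value=12
  p | scope=0 | value=15
  q | scope=0 | value=49 <- MATCH
  c | scope=2 | value=61
  y | scope=0 | value=30
Found 'q' at scope 0 with value 49

49


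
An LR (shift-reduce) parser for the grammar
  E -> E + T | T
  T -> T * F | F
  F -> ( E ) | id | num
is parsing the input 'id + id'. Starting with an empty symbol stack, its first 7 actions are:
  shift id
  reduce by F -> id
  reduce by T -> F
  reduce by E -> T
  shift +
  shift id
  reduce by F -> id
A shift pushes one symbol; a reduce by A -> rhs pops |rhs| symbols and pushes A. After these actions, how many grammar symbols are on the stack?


Tracking the symbol stack through each action:
  Action 1: shift 'id' : push -> stack = [id] (size 1)
  Action 2: reduce by F -> id : pop 1, push F -> stack = [F] (size 1)
  Action 3: reduce by T -> F : pop 1, push T -> stack = [T] (size 1)
  Action 4: reduce by E -> T : pop 1, push E -> stack = [E] (size 1)
  Action 5: shift '+' : push -> stack = [E, +] (size 2)
  Action 6: shift 'id' : push -> stack = [E, +, id] (size 3)
  Action 7: reduce by F -> id : pop 1, push F -> stack = [E, +, F] (size 3)
Final stack size: 3

3


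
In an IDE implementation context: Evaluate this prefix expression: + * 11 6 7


Parsing prefix expression: + * 11 6 7
Step 1: Innermost operation '* 11 6'
  11 * 6 = 66
Step 2: Outer operation '+ [66] 7'
  66 + 7 = 73

73


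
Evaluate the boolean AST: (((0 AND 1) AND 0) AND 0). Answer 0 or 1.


Step 1: Evaluate inner node
  0 AND 1 = 0
Step 2: Evaluate next node
  0 AND 0 = 0
Step 3: Evaluate root node
  0 AND 0 = 0

0


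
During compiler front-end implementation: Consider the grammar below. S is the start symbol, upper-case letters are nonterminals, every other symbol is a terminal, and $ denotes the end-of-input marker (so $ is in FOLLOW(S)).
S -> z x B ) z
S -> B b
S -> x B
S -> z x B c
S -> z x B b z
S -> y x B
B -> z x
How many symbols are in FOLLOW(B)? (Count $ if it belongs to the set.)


S is the start symbol and does not occur in any rule body, so FOLLOW(S) = {$}.
Examining every occurrence of B in a rule body:
  S -> z x B ) z : B is followed by terminal ')' -> add ')'
  S -> B b : B is followed by terminal 'b' -> add 'b'
  S -> x B : B is at the right end -> add FOLLOW(S) = {$}
  S -> z x B c : B is followed by terminal 'c' -> add 'c'
  S -> z x B b z : B is followed by terminal 'b' -> add 'b' (already in the set)
  S -> y x B : B is at the right end -> add FOLLOW(S) = {$} (already in the set)
  B -> z x : B does not occur in the body -> contributes nothing
FOLLOW(B) = {), b, c, $}
Count: 4

4


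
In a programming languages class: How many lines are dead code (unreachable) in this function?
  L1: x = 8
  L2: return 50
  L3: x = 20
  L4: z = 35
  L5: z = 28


Analyzing control flow:
  L1: reachable (before return)
  L2: reachable (return statement)
  L3: DEAD (after return at L2)
  L4: DEAD (after return at L2)
  L5: DEAD (after return at L2)
Return at L2, total lines = 5
Dead lines: L3 through L5
Count: 3

3


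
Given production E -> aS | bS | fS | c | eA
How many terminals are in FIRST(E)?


Production: E -> aS | bS | fS | c | eA
Examining each alternative for leading terminals:
  E -> aS : first terminal = 'a'
  E -> bS : first terminal = 'b'
  E -> fS : first terminal = 'f'
  E -> c : first terminal = 'c'
  E -> eA : first terminal = 'e'
FIRST(E) = {a, b, c, e, f}
Count: 5

5


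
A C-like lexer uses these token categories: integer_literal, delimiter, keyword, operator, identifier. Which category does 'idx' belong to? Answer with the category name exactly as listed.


Token: 'idx'
Checking categories:
  identifier: YES
  integer_literal: no
  operator: no
  keyword: no
  delimiter: no
Category: identifier

identifier


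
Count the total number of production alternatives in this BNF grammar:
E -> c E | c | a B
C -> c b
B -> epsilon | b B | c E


Counting alternatives per rule:
  E: 3 alternative(s)
  C: 1 alternative(s)
  B: 3 alternative(s)
Sum: 3 + 1 + 3 = 7

7


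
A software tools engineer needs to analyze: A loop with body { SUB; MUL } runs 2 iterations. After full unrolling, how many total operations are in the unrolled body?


Loop body operations: SUB, MUL (2 ops per iteration)
Unrolling 2 iterations:
  Iteration 1: SUB, MUL (2 ops)
  Iteration 2: SUB, MUL (2 ops)
Total: 2 iterations * 2 ops/iter = 4 operations

4


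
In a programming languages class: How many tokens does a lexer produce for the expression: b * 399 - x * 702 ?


Scanning 'b * 399 - x * 702'
Token 1: 'b' -> identifier
Token 2: '*' -> operator
Token 3: '399' -> integer_literal
Token 4: '-' -> operator
Token 5: 'x' -> identifier
Token 6: '*' -> operator
Token 7: '702' -> integer_literal
Total tokens: 7

7


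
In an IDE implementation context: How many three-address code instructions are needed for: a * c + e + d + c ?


Expression: a * c + e + d + c
Generating three-address code (respecting * over +/- precedence):
  Instruction 1: t1 = a * c
  Instruction 2: t2 = t1 + e
  Instruction 3: t3 = t2 + d
  Instruction 4: t4 = t3 + c
Total instructions: 4

4


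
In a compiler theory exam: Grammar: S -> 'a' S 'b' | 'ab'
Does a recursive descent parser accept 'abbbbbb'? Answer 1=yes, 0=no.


Grammar accepts strings of the form a^n b^n (n >= 1)
Word: 'abbbbbb'
Counting: 1 a's and 6 b's
Check: 1 == 6? No
Mismatch: a-count != b-count
Rejected

0


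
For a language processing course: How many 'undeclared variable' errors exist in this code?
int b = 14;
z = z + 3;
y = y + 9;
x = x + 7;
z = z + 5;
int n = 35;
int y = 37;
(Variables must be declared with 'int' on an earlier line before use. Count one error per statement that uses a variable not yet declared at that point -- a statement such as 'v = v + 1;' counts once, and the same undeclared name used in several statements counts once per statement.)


Scanning code line by line:
  Line 1: declare 'b' -> declared = ['b']
  Line 2: use 'z' -> ERROR (undeclared)
  Line 3: use 'y' -> ERROR (undeclared)
  Line 4: use 'x' -> ERROR (undeclared)
  Line 5: use 'z' -> ERROR (undeclared)
  Line 6: declare 'n' -> declared = ['b', 'n']
  Line 7: declare 'y' -> declared = ['b', 'n', 'y']
Total undeclared variable errors: 4

4


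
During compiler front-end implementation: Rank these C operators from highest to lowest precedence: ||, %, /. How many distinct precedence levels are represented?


Looking up precedence for each operator:
  || -> precedence 1
  % -> precedence 6
  / -> precedence 6
Sorted highest to lowest: %, /, ||
Distinct precedence values: [6, 1]
Number of distinct levels: 2

2


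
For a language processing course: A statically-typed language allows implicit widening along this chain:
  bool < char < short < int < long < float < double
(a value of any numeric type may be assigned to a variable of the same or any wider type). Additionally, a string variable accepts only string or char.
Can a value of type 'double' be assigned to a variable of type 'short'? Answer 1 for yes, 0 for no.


Target variable type: short
Source value type: double
Numeric ranks: double=6, short=2
Widening allowed iff rank(source) <= rank(target): 6 <= 2? No
Result: 0

0


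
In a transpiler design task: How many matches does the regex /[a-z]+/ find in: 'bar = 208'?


Pattern: /[a-z]+/ (identifiers)
Input: 'bar = 208'
Scanning for matches:
  Match 1: 'bar'
Total matches: 1

1


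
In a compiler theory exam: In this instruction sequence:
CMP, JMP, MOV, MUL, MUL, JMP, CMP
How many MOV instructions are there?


Scanning instruction sequence for MOV:
  Position 1: CMP
  Position 2: JMP
  Position 3: MOV <- MATCH
  Position 4: MUL
  Position 5: MUL
  Position 6: JMP
  Position 7: CMP
Matches at positions: [3]
Total MOV count: 1

1


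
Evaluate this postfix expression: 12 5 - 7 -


Processing tokens left to right:
Push 12, Push 5
Pop 12 and 5, compute 12 - 5 = 7, push 7
Push 7
Pop 7 and 7, compute 7 - 7 = 0, push 0
Stack result: 0

0


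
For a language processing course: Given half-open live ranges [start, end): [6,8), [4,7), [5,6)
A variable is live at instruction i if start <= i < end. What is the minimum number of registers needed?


Live ranges:
  Var0: [6, 8)
  Var1: [4, 7)
  Var2: [5, 6)
Sweep-line events (position, delta, active):
  pos=4 start -> active=1
  pos=5 start -> active=2
  pos=6 end -> active=1
  pos=6 start -> active=2
  pos=7 end -> active=1
  pos=8 end -> active=0
Maximum simultaneous active: 2
Minimum registers needed: 2

2


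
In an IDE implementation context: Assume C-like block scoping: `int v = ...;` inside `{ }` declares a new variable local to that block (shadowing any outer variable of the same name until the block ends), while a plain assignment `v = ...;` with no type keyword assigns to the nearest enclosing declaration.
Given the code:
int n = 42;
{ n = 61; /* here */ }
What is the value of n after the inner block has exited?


Analyzing scoping rules:
Outer scope: declares n = 42
Inner block: 'n = 61;' has no type keyword, so it is an assignment to the outer n (no shadowing)
The assignment changed the outer variable itself, so the new value persists after the block -> 61
Result: 61

61


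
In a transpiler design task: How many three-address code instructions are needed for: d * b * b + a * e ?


Expression: d * b * b + a * e
Generating three-address code (respecting * over +/- precedence):
  Instruction 1: t1 = d * b
  Instruction 2: t2 = t1 * b
  Instruction 3: t3 = a * e
  Instruction 4: t4 = t2 + t3
Total instructions: 4

4


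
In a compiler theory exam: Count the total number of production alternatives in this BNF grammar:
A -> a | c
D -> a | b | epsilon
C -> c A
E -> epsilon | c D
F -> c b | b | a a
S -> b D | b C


Counting alternatives per rule:
  A: 2 alternative(s)
  D: 3 alternative(s)
  C: 1 alternative(s)
  E: 2 alternative(s)
  F: 3 alternative(s)
  S: 2 alternative(s)
Sum: 2 + 3 + 1 + 2 + 3 + 2 = 13

13


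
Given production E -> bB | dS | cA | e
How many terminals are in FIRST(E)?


Production: E -> bB | dS | cA | e
Examining each alternative for leading terminals:
  E -> bB : first terminal = 'b'
  E -> dS : first terminal = 'd'
  E -> cA : first terminal = 'c'
  E -> e : first terminal = 'e'
FIRST(E) = {b, c, d, e}
Count: 4

4


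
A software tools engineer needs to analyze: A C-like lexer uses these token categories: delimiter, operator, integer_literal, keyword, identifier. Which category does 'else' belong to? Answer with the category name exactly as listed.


Token: 'else'
Checking categories:
  identifier: no
  integer_literal: no
  operator: no
  keyword: YES
  delimiter: no
Category: keyword

keyword


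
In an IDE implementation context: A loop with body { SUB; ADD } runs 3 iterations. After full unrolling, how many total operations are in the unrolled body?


Loop body operations: SUB, ADD (2 ops per iteration)
Unrolling 3 iterations:
  Iteration 1: SUB, ADD (2 ops)
  Iteration 2: SUB, ADD (2 ops)
  Iteration 3: SUB, ADD (2 ops)
Total: 3 iterations * 2 ops/iter = 6 operations

6


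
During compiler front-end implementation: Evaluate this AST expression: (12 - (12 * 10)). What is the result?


Expression: (12 - (12 * 10))
Evaluating step by step:
  12 * 10 = 120
  12 - 120 = -108
Result: -108

-108


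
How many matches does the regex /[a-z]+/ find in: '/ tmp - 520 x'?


Pattern: /[a-z]+/ (identifiers)
Input: '/ tmp - 520 x'
Scanning for matches:
  Match 1: 'tmp'
  Match 2: 'x'
Total matches: 2

2


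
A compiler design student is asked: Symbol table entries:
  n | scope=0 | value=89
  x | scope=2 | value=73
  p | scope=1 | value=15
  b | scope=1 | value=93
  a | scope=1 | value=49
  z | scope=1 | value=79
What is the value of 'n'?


Searching symbol table for 'n':
  n | scope=0 | value=89 <- MATCH
  x | scope=2 | value=73
  p | scope=1 | value=15
  b | scope=1 | value=93
  a | scope=1 | value=49
  z | scope=1 | value=79
Found 'n' at scope 0 with value 89

89


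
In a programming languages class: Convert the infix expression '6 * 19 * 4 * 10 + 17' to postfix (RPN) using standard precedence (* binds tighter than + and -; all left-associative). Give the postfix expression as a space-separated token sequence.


Applying the shunting-yard algorithm:
  Operand 6 -> output
  Push '*' onto operator stack -> op-stack: [*]
  Operand 19 -> output
  See '*' (prec 2); top '*' (prec 2) >= it -> pop '*' to output
  Push '*' onto operator stack -> op-stack: [*]
  Operand 4 -> output
  See '*' (prec 2); top '*' (prec 2) >= it -> pop '*' to output
  Push '*' onto operator stack -> op-stack: [*]
  Operand 10 -> output
  See '+' (prec 1); top '*' (prec 2) >= it -> pop '*' to output
  Push '+' onto operator stack -> op-stack: [+]
  Operand 17 -> output
  End of input: pop '+' to output
Postfix result: 6 19 * 4 * 10 * 17 +

6 19 * 4 * 10 * 17 +


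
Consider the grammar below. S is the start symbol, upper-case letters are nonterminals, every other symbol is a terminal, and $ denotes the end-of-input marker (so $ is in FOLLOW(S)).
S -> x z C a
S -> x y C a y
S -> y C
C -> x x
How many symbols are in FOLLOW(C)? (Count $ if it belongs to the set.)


S is the start symbol and does not occur in any rule body, so FOLLOW(S) = {$}.
Examining every occurrence of C in a rule body:
  S -> x z C a : C is followed by terminal 'a' -> add 'a'
  S -> x y C a y : C is followed by terminal 'a' -> add 'a' (already in the set)
  S -> y C : C is at the right end -> add FOLLOW(S) = {$}
  C -> x x : C does not occur in the body -> contributes nothing
FOLLOW(C) = {a, $}
Count: 2

2


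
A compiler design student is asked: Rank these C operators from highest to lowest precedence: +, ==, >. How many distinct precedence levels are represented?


Looking up precedence for each operator:
  + -> precedence 5
  == -> precedence 3
  > -> precedence 4
Sorted highest to lowest: +, >, ==
Distinct precedence values: [5, 4, 3]
Number of distinct levels: 3

3


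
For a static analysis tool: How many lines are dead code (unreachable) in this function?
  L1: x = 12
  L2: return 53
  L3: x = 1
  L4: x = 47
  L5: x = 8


Analyzing control flow:
  L1: reachable (before return)
  L2: reachable (return statement)
  L3: DEAD (after return at L2)
  L4: DEAD (after return at L2)
  L5: DEAD (after return at L2)
Return at L2, total lines = 5
Dead lines: L3 through L5
Count: 3

3


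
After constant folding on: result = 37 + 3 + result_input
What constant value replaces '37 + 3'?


Identifying constant sub-expression:
  Original: result = 37 + 3 + result_input
  37 and 3 are both compile-time constants
  Evaluating: 37 + 3 = 40
  After folding: result = 40 + result_input

40


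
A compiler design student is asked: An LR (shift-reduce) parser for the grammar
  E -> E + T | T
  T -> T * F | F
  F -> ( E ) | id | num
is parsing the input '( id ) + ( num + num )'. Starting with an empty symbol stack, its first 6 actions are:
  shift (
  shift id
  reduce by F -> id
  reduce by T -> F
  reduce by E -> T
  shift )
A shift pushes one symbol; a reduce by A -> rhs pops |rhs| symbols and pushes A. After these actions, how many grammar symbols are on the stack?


Tracking the symbol stack through each action:
  Action 1: shift '(' : push -> stack = [(] (size 1)
  Action 2: shift 'id' : push -> stack = [(, id] (size 2)
  Action 3: reduce by F -> id : pop 1, push F -> stack = [(, F] (size 2)
  Action 4: reduce by T -> F : pop 1, push T -> stack = [(, T] (size 2)
  Action 5: reduce by E -> T : pop 1, push E -> stack = [(, E] (size 2)
  Action 6: shift ')' : push -> stack = [(, E, )] (size 3)
Final stack size: 3

3


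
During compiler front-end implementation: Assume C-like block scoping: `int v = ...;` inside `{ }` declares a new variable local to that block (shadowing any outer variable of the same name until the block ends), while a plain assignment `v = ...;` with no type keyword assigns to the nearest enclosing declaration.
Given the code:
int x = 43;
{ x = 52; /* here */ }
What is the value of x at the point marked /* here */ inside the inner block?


Analyzing scoping rules:
Outer scope: declares x = 43
Inner block: 'x = 52;' has no type keyword, so it is an assignment to the outer x (no shadowing)
Inside the block, after the assignment -> 52
Result: 52

52


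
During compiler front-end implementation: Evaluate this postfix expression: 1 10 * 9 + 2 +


Processing tokens left to right:
Push 1, Push 10
Pop 1 and 10, compute 1 * 10 = 10, push 10
Push 9
Pop 10 and 9, compute 10 + 9 = 19, push 19
Push 2
Pop 19 and 2, compute 19 + 2 = 21, push 21
Stack result: 21

21


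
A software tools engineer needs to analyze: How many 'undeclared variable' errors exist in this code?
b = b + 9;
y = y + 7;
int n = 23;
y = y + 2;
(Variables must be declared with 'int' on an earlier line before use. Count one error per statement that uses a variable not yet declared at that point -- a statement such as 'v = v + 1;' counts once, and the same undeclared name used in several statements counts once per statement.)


Scanning code line by line:
  Line 1: use 'b' -> ERROR (undeclared)
  Line 2: use 'y' -> ERROR (undeclared)
  Line 3: declare 'n' -> declared = ['n']
  Line 4: use 'y' -> ERROR (undeclared)
Total undeclared variable errors: 3

3


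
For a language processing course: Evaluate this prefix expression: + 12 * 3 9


Parsing prefix expression: + 12 * 3 9
Step 1: Innermost operation '* 3 9'
  3 * 9 = 27
Step 2: Outer operation '+ 12 [27]'
  12 + 27 = 39

39


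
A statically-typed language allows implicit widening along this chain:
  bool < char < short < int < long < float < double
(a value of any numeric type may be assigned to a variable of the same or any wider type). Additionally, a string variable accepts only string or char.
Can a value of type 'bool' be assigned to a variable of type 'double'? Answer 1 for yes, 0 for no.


Target variable type: double
Source value type: bool
Numeric ranks: bool=0, double=6
Widening allowed iff rank(source) <= rank(target): 0 <= 6? Yes
Result: 1

1


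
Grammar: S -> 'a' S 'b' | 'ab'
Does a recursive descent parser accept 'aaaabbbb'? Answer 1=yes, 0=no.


Grammar accepts strings of the form a^n b^n (n >= 1)
Word: 'aaaabbbb'
Counting: 4 a's and 4 b's
Check: 4 == 4? Yes
Derivation (S -> aSb applied 3 time(s), then S -> ab): S => aSb => aaSbb => aaaSbbb => aaaabbbb
Accepted

1


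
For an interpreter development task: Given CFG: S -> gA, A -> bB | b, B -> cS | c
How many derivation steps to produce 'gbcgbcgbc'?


Grammar: S -> gA, A -> bB | b, B -> cS | c
Deriving 'gbcgbcgbc':
Step 1: S -> gA => gA
Step 2: A -> bB => gbB
Step 3: B -> cS => gbcS
Step 4: S -> gA => gbcgA
Step 5: A -> bB => gbcgbB
Step 6: B -> cS => gbcgbcS
Step 7: S -> gA => gbcgbcgA
Step 8: A -> bB => gbcgbcgbB
Step 9: B -> c => gbcgbcgbc
Total derivation steps: 9

9


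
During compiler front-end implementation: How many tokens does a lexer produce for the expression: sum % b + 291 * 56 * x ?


Scanning 'sum % b + 291 * 56 * x'
Token 1: 'sum' -> identifier
Token 2: '%' -> operator
Token 3: 'b' -> identifier
Token 4: '+' -> operator
Token 5: '291' -> integer_literal
Token 6: '*' -> operator
Token 7: '56' -> integer_literal
Token 8: '*' -> operator
Token 9: 'x' -> identifier
Total tokens: 9

9


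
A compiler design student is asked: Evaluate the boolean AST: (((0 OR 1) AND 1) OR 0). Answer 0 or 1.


Step 1: Evaluate inner node
  0 OR 1 = 1
Step 2: Evaluate next node
  1 AND 1 = 1
Step 3: Evaluate root node
  1 OR 0 = 1

1


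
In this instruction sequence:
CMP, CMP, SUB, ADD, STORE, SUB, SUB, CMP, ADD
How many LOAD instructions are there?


Scanning instruction sequence for LOAD:
  Position 1: CMP
  Position 2: CMP
  Position 3: SUB
  Position 4: ADD
  Position 5: STORE
  Position 6: SUB
  Position 7: SUB
  Position 8: CMP
  Position 9: ADD
Matches at positions: []
Total LOAD count: 0

0


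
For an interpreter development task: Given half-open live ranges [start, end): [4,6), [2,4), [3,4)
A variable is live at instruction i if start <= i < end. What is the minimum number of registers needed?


Live ranges:
  Var0: [4, 6)
  Var1: [2, 4)
  Var2: [3, 4)
Sweep-line events (position, delta, active):
  pos=2 start -> active=1
  pos=3 start -> active=2
  pos=4 end -> active=1
  pos=4 end -> active=0
  pos=4 start -> active=1
  pos=6 end -> active=0
Maximum simultaneous active: 2
Minimum registers needed: 2

2


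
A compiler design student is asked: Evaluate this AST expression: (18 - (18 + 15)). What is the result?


Expression: (18 - (18 + 15))
Evaluating step by step:
  18 + 15 = 33
  18 - 33 = -15
Result: -15

-15


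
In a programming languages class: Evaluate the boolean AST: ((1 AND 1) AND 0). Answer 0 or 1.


Step 1: Evaluate inner node
  1 AND 1 = 1
Step 2: Evaluate root node
  1 AND 0 = 0

0


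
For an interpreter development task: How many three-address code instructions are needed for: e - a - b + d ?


Expression: e - a - b + d
Generating three-address code (respecting * over +/- precedence):
  Instruction 1: t1 = e - a
  Instruction 2: t2 = t1 - b
  Instruction 3: t3 = t2 + d
Total instructions: 3

3


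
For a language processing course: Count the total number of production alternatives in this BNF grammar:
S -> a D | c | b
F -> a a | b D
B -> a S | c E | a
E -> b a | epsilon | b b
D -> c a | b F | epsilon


Counting alternatives per rule:
  S: 3 alternative(s)
  F: 2 alternative(s)
  B: 3 alternative(s)
  E: 3 alternative(s)
  D: 3 alternative(s)
Sum: 3 + 2 + 3 + 3 + 3 = 14

14


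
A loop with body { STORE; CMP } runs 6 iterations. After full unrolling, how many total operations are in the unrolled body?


Loop body operations: STORE, CMP (2 ops per iteration)
Unrolling 6 iterations:
  Iteration 1: STORE, CMP (2 ops)
  Iteration 2: STORE, CMP (2 ops)
  Iteration 3: STORE, CMP (2 ops)
  Iteration 4: STORE, CMP (2 ops)
  Iteration 5: STORE, CMP (2 ops)
  Iteration 6: STORE, CMP (2 ops)
Total: 6 iterations * 2 ops/iter = 12 operations

12


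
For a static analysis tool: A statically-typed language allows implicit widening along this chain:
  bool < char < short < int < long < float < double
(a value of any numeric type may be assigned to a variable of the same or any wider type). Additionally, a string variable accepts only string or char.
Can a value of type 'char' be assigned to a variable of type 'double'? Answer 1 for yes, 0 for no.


Target variable type: double
Source value type: char
Numeric ranks: char=1, double=6
Widening allowed iff rank(source) <= rank(target): 1 <= 6? Yes
Result: 1

1


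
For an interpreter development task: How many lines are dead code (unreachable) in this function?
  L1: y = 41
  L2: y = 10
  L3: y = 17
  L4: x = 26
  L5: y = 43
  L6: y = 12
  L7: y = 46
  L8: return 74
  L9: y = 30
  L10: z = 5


Analyzing control flow:
  L1: reachable (before return)
  L2: reachable (before return)
  L3: reachable (before return)
  L4: reachable (before return)
  L5: reachable (before return)
  L6: reachable (before return)
  L7: reachable (before return)
  L8: reachable (return statement)
  L9: DEAD (after return at L8)
  L10: DEAD (after return at L8)
Return at L8, total lines = 10
Dead lines: L9 through L10
Count: 2

2


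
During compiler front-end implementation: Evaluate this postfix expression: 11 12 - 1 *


Processing tokens left to right:
Push 11, Push 12
Pop 11 and 12, compute 11 - 12 = -1, push -1
Push 1
Pop -1 and 1, compute -1 * 1 = -1, push -1
Stack result: -1

-1


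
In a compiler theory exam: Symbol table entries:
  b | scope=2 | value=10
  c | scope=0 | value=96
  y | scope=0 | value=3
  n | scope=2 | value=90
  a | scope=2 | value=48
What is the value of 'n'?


Searching symbol table for 'n':
  b | scope=2 | value=10
  c | scope=0 | value=96
  y | scope=0 | value=3
  n | scope=2 | value=90 <- MATCH
  a | scope=2 | value=48
Found 'n' at scope 2 with value 90

90


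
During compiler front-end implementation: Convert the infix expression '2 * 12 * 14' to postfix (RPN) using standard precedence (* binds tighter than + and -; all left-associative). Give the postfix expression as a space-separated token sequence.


Applying the shunting-yard algorithm:
  Operand 2 -> output
  Push '*' onto operator stack -> op-stack: [*]
  Operand 12 -> output
  See '*' (prec 2); top '*' (prec 2) >= it -> pop '*' to output
  Push '*' onto operator stack -> op-stack: [*]
  Operand 14 -> output
  End of input: pop '*' to output
Postfix result: 2 12 * 14 *

2 12 * 14 *


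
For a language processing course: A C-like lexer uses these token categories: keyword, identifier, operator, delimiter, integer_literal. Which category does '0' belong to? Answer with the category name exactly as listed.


Token: '0'
Checking categories:
  identifier: no
  integer_literal: YES
  operator: no
  keyword: no
  delimiter: no
Category: integer_literal

integer_literal


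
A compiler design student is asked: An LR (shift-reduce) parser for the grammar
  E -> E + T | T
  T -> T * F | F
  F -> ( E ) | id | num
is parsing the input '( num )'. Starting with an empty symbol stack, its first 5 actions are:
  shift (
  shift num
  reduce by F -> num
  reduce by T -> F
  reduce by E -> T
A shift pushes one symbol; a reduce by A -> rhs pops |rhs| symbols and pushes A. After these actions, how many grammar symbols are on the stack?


Tracking the symbol stack through each action:
  Action 1: shift '(' : push -> stack = [(] (size 1)
  Action 2: shift 'num' : push -> stack = [(, num] (size 2)
  Action 3: reduce by F -> num : pop 1, push F -> stack = [(, F] (size 2)
  Action 4: reduce by T -> F : pop 1, push T -> stack = [(, T] (size 2)
  Action 5: reduce by E -> T : pop 1, push E -> stack = [(, E] (size 2)
Final stack size: 2

2


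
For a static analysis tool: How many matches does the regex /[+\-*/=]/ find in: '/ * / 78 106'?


Pattern: /[+\-*/=]/ (operators)
Input: '/ * / 78 106'
Scanning for matches:
  Match 1: '/'
  Match 2: '*'
  Match 3: '/'
Total matches: 3

3


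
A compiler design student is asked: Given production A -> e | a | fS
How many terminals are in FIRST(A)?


Production: A -> e | a | fS
Examining each alternative for leading terminals:
  A -> e : first terminal = 'e'
  A -> a : first terminal = 'a'
  A -> fS : first terminal = 'f'
FIRST(A) = {a, e, f}
Count: 3

3


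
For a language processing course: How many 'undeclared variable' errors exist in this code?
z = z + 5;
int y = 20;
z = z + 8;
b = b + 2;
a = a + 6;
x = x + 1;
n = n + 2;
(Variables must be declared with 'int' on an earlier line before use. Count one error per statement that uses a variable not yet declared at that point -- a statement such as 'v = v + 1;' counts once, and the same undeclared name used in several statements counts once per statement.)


Scanning code line by line:
  Line 1: use 'z' -> ERROR (undeclared)
  Line 2: declare 'y' -> declared = ['y']
  Line 3: use 'z' -> ERROR (undeclared)
  Line 4: use 'b' -> ERROR (undeclared)
  Line 5: use 'a' -> ERROR (undeclared)
  Line 6: use 'x' -> ERROR (undeclared)
  Line 7: use 'n' -> ERROR (undeclared)
Total undeclared variable errors: 6

6


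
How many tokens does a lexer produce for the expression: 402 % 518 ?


Scanning '402 % 518'
Token 1: '402' -> integer_literal
Token 2: '%' -> operator
Token 3: '518' -> integer_literal
Total tokens: 3

3


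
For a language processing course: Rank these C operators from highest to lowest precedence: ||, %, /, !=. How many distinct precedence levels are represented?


Looking up precedence for each operator:
  || -> precedence 1
  % -> precedence 6
  / -> precedence 6
  != -> precedence 3
Sorted highest to lowest: %, /, !=, ||
Distinct precedence values: [6, 3, 1]
Number of distinct levels: 3

3


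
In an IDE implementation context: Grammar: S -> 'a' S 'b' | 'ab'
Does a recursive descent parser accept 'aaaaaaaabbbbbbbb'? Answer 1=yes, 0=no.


Grammar accepts strings of the form a^n b^n (n >= 1)
Word: 'aaaaaaaabbbbbbbb'
Counting: 8 a's and 8 b's
Check: 8 == 8? Yes
Derivation (S -> aSb applied 7 time(s), then S -> ab): S => aSb => aaSbb => aaaSbbb => aaaaSbbbb => aaaaaSbbbbb => aaaaaaSbbbbbb => aaaaaaaSbbbbbbb => aaaaaaaabbbbbbbb
Accepted

1


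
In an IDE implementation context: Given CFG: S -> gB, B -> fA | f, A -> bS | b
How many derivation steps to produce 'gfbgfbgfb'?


Grammar: S -> gB, B -> fA | f, A -> bS | b
Deriving 'gfbgfbgfb':
Step 1: S -> gB => gB
Step 2: B -> fA => gfA
Step 3: A -> bS => gfbS
Step 4: S -> gB => gfbgB
Step 5: B -> fA => gfbgfA
Step 6: A -> bS => gfbgfbS
Step 7: S -> gB => gfbgfbgB
Step 8: B -> fA => gfbgfbgfA
Step 9: A -> b => gfbgfbgfb
Total derivation steps: 9

9


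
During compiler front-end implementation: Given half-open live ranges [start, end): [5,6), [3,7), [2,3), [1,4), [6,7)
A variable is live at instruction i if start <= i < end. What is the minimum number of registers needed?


Live ranges:
  Var0: [5, 6)
  Var1: [3, 7)
  Var2: [2, 3)
  Var3: [1, 4)
  Var4: [6, 7)
Sweep-line events (position, delta, active):
  pos=1 start -> active=1
  pos=2 start -> active=2
  pos=3 end -> active=1
  pos=3 start -> active=2
  pos=4 end -> active=1
  pos=5 start -> active=2
  pos=6 end -> active=1
  pos=6 start -> active=2
  pos=7 end -> active=1
  pos=7 end -> active=0
Maximum simultaneous active: 2
Minimum registers needed: 2

2


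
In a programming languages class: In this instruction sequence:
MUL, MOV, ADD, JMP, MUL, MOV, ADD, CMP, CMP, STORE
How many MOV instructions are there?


Scanning instruction sequence for MOV:
  Position 1: MUL
  Position 2: MOV <- MATCH
  Position 3: ADD
  Position 4: JMP
  Position 5: MUL
  Position 6: MOV <- MATCH
  Position 7: ADD
  Position 8: CMP
  Position 9: CMP
  Position 10: STORE
Matches at positions: [2, 6]
Total MOV count: 2

2


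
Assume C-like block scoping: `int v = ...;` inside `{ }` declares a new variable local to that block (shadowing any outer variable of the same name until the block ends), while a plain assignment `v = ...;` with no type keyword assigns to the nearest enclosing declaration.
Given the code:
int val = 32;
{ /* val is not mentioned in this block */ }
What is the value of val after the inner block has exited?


Analyzing scoping rules:
Outer scope: declares val = 32
Inner block: val is neither redeclared nor assigned -> unchanged
After the block -> 32
Result: 32

32


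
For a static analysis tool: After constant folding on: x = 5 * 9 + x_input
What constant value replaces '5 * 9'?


Identifying constant sub-expression:
  Original: x = 5 * 9 + x_input
  5 and 9 are both compile-time constants
  Evaluating: 5 * 9 = 45
  After folding: x = 45 + x_input

45


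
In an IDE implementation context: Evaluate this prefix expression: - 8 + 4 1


Parsing prefix expression: - 8 + 4 1
Step 1: Innermost operation '+ 4 1'
  4 + 1 = 5
Step 2: Outer operation '- 8 [5]'
  8 - 5 = 3

3


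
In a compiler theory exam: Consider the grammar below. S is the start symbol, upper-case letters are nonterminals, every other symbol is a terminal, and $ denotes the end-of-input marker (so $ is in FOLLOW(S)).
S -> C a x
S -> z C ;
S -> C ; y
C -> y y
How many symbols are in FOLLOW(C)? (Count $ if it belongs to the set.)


S is the start symbol and does not occur in any rule body, so FOLLOW(S) = {$}.
Examining every occurrence of C in a rule body:
  S -> C a x : C is followed by terminal 'a' -> add 'a'
  S -> z C ; : C is followed by terminal ';' -> add ';'
  S -> C ; y : C is followed by terminal ';' -> add ';' (already in the set)
  C -> y y : C does not occur in the body -> contributes nothing
FOLLOW(C) = {;, a}
Count: 2

2


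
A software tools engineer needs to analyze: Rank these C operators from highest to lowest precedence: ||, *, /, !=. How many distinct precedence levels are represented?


Looking up precedence for each operator:
  || -> precedence 1
  * -> precedence 6
  / -> precedence 6
  != -> precedence 3
Sorted highest to lowest: *, /, !=, ||
Distinct precedence values: [6, 3, 1]
Number of distinct levels: 3

3


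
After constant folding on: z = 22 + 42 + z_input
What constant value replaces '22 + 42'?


Identifying constant sub-expression:
  Original: z = 22 + 42 + z_input
  22 and 42 are both compile-time constants
  Evaluating: 22 + 42 = 64
  After folding: z = 64 + z_input

64


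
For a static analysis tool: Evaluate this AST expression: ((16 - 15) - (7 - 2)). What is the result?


Expression: ((16 - 15) - (7 - 2))
Evaluating step by step:
  16 - 15 = 1
  7 - 2 = 5
  1 - 5 = -4
Result: -4

-4


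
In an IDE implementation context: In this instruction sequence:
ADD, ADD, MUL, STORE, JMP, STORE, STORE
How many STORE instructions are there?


Scanning instruction sequence for STORE:
  Position 1: ADD
  Position 2: ADD
  Position 3: MUL
  Position 4: STORE <- MATCH
  Position 5: JMP
  Position 6: STORE <- MATCH
  Position 7: STORE <- MATCH
Matches at positions: [4, 6, 7]
Total STORE count: 3

3


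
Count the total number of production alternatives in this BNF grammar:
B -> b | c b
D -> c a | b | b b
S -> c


Counting alternatives per rule:
  B: 2 alternative(s)
  D: 3 alternative(s)
  S: 1 alternative(s)
Sum: 2 + 3 + 1 = 6

6


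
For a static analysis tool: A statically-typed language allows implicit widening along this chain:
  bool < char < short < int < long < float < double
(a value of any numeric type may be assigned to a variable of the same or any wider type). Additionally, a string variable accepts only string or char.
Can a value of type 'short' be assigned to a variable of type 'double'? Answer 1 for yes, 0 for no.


Target variable type: double
Source value type: short
Numeric ranks: short=2, double=6
Widening allowed iff rank(source) <= rank(target): 2 <= 6? Yes
Result: 1

1


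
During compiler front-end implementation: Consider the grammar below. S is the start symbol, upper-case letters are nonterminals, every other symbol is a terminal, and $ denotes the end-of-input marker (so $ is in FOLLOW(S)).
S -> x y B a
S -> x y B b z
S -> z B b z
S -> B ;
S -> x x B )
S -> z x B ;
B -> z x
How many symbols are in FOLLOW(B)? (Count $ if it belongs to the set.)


S is the start symbol and does not occur in any rule body, so FOLLOW(S) = {$}.
Examining every occurrence of B in a rule body:
  S -> x y B a : B is followed by terminal 'a' -> add 'a'
  S -> x y B b z : B is followed by terminal 'b' -> add 'b'
  S -> z B b z : B is followed by terminal 'b' -> add 'b' (already in the set)
  S -> B ; : B is followed by terminal ';' -> add ';'
  S -> x x B ) : B is followed by terminal ')' -> add ')'
  S -> z x B ; : B is followed by terminal ';' -> add ';' (already in the set)
  B -> z x : B does not occur in the body -> contributes nothing
FOLLOW(B) = {), ;, a, b}
Count: 4

4


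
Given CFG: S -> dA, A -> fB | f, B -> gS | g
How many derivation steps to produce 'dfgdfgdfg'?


Grammar: S -> dA, A -> fB | f, B -> gS | g
Deriving 'dfgdfgdfg':
Step 1: S -> dA => dA
Step 2: A -> fB => dfB
Step 3: B -> gS => dfgS
Step 4: S -> dA => dfgdA
Step 5: A -> fB => dfgdfB
Step 6: B -> gS => dfgdfgS
Step 7: S -> dA => dfgdfgdA
Step 8: A -> fB => dfgdfgdfB
Step 9: B -> g => dfgdfgdfg
Total derivation steps: 9

9


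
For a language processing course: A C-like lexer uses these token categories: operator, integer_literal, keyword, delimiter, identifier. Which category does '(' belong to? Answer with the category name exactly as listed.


Token: '('
Checking categories:
  identifier: no
  integer_literal: no
  operator: no
  keyword: no
  delimiter: YES
Category: delimiter

delimiter


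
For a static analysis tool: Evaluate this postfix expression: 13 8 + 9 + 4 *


Processing tokens left to right:
Push 13, Push 8
Pop 13 and 8, compute 13 + 8 = 21, push 21
Push 9
Pop 21 and 9, compute 21 + 9 = 30, push 30
Push 4
Pop 30 and 4, compute 30 * 4 = 120, push 120
Stack result: 120

120


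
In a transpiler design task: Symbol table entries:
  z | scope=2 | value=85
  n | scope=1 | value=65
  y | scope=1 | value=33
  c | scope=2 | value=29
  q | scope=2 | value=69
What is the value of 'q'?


Searching symbol table for 'q':
  z | scope=2 | value=85
  n | scope=1 | value=65
  y | scope=1 | value=33
  c | scope=2 | value=29
  q | scope=2 | value=69 <- MATCH
Found 'q' at scope 2 with value 69

69


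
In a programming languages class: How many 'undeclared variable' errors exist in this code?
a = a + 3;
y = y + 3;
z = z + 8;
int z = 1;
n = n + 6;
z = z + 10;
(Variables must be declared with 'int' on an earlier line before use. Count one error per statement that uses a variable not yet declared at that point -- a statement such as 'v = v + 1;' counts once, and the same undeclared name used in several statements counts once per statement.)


Scanning code line by line:
  Line 1: use 'a' -> ERROR (undeclared)
  Line 2: use 'y' -> ERROR (undeclared)
  Line 3: use 'z' -> ERROR (undeclared)
  Line 4: declare 'z' -> declared = ['z']
  Line 5: use 'n' -> ERROR (undeclared)
  Line 6: use 'z' -> OK (declared)
Total undeclared variable errors: 4

4
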